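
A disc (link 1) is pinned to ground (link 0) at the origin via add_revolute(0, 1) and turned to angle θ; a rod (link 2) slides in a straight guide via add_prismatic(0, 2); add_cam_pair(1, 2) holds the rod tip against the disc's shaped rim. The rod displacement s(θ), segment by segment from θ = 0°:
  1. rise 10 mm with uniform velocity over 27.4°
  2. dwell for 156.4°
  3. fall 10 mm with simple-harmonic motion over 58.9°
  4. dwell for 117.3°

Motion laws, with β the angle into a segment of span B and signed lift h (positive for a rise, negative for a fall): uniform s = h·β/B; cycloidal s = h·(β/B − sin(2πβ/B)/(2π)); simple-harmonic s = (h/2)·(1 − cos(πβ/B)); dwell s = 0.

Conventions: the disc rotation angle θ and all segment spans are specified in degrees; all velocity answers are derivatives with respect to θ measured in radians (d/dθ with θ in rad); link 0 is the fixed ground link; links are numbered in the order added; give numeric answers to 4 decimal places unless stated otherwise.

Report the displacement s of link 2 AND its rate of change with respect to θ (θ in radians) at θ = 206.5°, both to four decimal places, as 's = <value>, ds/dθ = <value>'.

segment 1 (0° to 27.4°, uniform, h = 10) is passed completely: s = 0.0000 + (10) = 10.0000
segment 2 (27.4° to 183.8°, dwell): s unchanged at 10.0000
θ = 206.5° falls in segment 3 (183.8° to 242.7°, simple-harmonic, h = -10): β = 206.5 − 183.8 = 22.7°, B = 58.9°; Δs = -10/2·(1 − cos(π·0.3854)) = -3.2385; s = 10.0000 − 3.2385 = 6.7615
velocity in seg [183.8°–242.7°] (simple-harmonic), θ in radians: β = 22.7° = 0.3962 rad, B = 58.9° = 1.0280 rad; ds/dθ = (πh/(2B)) sin(πβ/B) = (π·(-10)/(2·1.0280)) sin(π·0.3854) = -14.300471 mm/rad

s = 6.7615, ds/dθ = -14.3005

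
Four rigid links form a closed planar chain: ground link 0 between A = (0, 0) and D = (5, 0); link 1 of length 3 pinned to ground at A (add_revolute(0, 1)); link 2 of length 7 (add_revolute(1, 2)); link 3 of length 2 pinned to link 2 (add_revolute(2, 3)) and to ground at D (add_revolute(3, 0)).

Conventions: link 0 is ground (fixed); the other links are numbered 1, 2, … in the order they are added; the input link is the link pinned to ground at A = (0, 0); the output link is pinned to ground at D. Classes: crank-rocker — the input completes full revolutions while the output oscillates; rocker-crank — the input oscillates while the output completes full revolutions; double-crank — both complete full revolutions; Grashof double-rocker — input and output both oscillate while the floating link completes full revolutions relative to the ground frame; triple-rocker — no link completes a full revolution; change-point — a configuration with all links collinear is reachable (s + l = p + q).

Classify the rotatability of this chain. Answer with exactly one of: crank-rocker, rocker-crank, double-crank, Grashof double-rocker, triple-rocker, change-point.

lengths: ground=5, input=3, coupler=7, output=2
sorted: s=2 (shortest), l=7 (longest), p+q=8
s + l = 9 vs p + q = 8
s + l > p + q → non-Grashof → no link fully rotates → triple-rocker

triple-rocker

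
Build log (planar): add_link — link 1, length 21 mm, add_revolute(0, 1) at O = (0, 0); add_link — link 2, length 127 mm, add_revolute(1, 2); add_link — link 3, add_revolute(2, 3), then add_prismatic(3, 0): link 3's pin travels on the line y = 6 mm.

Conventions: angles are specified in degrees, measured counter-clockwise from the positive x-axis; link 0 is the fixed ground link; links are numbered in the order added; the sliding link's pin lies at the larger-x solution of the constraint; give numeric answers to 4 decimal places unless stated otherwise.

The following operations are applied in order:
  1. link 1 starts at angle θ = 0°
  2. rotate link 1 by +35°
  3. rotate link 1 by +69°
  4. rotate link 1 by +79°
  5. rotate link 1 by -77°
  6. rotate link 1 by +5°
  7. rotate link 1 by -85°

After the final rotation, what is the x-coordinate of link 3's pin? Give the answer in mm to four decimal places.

geometry: r = 21 mm, L = 127 mm, e = 6 mm; θ starts at 0°
rotate link 1 by +35°: θ ← 0° +35° = 35°
rotate link 1 by +69°: θ ← 35° +69° = 104°
rotate link 1 by +79°: θ ← 104° +79° = 183°
rotate link 1 by -77°: θ ← 183° -77° = 106°
rotate link 1 by +5°: θ ← 106° +5° = 111°
rotate link 1 by -85°: θ ← 111° -85° = 26°
crank pin P = (r cos θ, r sin θ) = (18.874675, 9.205794)
h = r sin θ − e = 9.205794 − 6 = 3.205794
x = r cos θ + √(L² − h²) = 18.874675 + 126.959532 = 145.834207

145.8342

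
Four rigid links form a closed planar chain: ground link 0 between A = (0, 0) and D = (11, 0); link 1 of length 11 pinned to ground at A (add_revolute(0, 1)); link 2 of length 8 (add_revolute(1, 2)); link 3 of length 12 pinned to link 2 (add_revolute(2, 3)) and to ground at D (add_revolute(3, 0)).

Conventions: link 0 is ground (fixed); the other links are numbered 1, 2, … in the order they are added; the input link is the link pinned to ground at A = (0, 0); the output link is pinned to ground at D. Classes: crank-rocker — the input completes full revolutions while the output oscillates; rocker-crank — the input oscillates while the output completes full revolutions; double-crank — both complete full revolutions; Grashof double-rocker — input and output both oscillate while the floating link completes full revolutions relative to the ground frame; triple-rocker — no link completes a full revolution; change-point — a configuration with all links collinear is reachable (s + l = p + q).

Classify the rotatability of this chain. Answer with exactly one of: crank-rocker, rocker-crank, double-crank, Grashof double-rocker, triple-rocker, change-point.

lengths: ground=11, input=11, coupler=8, output=12
sorted: s=8 (shortest), l=12 (longest), p+q=22
s + l = 20 vs p + q = 22
s + l < p + q (Grashof) with shortest = coupler link → Grashof double-rocker

Grashof double-rocker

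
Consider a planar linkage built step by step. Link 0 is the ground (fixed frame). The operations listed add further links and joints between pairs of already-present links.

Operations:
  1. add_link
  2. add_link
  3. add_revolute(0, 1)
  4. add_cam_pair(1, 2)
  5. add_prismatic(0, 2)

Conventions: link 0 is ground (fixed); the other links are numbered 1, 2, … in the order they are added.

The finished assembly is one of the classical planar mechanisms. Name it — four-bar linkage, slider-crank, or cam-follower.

links: 3 (incl. ground); joints: 1 revolute, 1 prismatic, 1 higher (cam) pair, forming one closed loop
3 links, revolute + prismatic + higher pair in one loop → cam-follower

cam-follower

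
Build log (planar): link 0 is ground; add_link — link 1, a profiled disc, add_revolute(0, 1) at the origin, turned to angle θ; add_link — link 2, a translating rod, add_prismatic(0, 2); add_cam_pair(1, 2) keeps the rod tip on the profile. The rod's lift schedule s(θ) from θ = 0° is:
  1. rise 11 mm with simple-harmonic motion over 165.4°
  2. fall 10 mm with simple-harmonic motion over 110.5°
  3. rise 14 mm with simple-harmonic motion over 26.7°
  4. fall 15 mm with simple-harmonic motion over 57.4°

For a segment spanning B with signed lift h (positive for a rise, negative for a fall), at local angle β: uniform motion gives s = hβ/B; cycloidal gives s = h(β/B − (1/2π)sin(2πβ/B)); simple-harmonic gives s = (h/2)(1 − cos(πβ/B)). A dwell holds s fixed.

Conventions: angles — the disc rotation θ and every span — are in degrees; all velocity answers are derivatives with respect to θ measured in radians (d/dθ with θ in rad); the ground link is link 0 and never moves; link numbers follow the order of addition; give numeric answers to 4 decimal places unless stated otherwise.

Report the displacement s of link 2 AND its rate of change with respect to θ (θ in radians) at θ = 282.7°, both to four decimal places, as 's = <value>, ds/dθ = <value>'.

seg 1 [0°–165.4°] simple-harmonic, h=11: full span → s += 11 → s = 11.0000
seg 2 [165.4°–275.9°] simple-harmonic, h=-10: full span → s += -10 → s = 1.0000
seg 3 [275.9°–302.6°] simple-harmonic, h=14: θ=282.7° here. β=6.8, B=26.7. 14/2·(1 − cos(π·0.2547)) = 2.1236 → s = 3.1236
velocity in seg [275.9°–302.6°] (simple-harmonic), θ in radians: β = 6.8° = 0.1187 rad, B = 26.7° = 0.4660 rad; ds/dθ = (πh/(2B)) sin(πβ/B) = (π·14/(2·0.4660)) sin(π·0.2547) = 33.856244 mm/rad

s = 3.1236, ds/dθ = 33.8562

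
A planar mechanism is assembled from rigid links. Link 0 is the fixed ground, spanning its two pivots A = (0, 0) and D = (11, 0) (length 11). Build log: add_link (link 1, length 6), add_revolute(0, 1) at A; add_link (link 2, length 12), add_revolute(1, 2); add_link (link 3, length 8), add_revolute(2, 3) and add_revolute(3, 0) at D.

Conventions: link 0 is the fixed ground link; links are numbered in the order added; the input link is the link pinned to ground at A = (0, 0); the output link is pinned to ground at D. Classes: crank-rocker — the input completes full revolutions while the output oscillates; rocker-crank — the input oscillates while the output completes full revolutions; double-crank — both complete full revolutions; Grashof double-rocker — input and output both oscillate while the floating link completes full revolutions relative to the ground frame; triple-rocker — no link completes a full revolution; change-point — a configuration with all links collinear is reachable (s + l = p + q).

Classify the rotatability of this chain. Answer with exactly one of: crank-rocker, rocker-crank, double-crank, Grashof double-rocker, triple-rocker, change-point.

lengths: ground=11, input=6, coupler=12, output=8
sorted: s=6 (shortest), l=12 (longest), p+q=19
s + l = 18 vs p + q = 19
s + l < p + q (Grashof) with shortest = input link → crank-rocker

crank-rocker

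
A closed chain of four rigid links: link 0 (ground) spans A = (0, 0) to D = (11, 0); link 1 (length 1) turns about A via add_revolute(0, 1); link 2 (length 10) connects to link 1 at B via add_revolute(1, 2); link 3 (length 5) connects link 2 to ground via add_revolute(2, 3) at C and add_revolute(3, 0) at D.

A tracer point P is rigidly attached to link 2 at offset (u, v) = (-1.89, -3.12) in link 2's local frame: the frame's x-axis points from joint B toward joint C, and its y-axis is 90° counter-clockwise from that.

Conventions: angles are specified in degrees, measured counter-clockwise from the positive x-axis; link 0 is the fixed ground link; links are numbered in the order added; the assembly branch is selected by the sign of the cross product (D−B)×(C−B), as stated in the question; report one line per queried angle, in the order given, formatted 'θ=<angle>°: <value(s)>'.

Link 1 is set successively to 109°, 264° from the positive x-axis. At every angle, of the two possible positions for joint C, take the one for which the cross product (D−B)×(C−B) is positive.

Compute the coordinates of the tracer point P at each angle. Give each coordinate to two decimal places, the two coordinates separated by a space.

A=(0,0), D=(11.00,0)
θ=109°: B = A + 1.00·(cos109°, sin109°) = (-0.3256, 0.9455)
θ=109°: |BD| = 11.3650
θ=109°: circle(B,10.00) ∩ circle(D,5.00): a=8.9821, h=4.3957
θ=109°:   candidates: C₊=(8.9911,4.5787) cross=49.957; C₋=(8.2597,-4.1822) cross=-49.957
θ=109°:   branch + wants cross > 0 → take C=(8.9911,4.5787) (cross=49.957)
θ=109°: ex = (C−B)/|BC| = (0.9317,0.3633); ey = (-0.3633,0.9317)
θ=109°: P = B + -1.89·ex + -3.12·ey = (-0.9529,-2.6479)
θ=264°: B = A + 1.00·(cos264°, sin264°) = (-0.1045, -0.9945)
θ=264°: |BD| = 11.1490
θ=264°: circle(B,10.00) ∩ circle(D,5.00): a=8.9380, h=4.4846
θ=264°:   candidates: C₊=(8.3978,4.2695) cross=49.999; C₋=(9.1979,-4.6640) cross=-49.999
θ=264°:   branch + wants cross > 0 → take C=(8.3978,4.2695) (cross=49.999)
θ=264°: ex = (C−B)/|BC| = (0.8502,0.5264); ey = (-0.5264,0.8502)
θ=264°: P = B + -1.89·ex + -3.12·ey = (-0.0691,-4.6422)

θ=109°: -0.95 -2.65
θ=264°: -0.07 -4.64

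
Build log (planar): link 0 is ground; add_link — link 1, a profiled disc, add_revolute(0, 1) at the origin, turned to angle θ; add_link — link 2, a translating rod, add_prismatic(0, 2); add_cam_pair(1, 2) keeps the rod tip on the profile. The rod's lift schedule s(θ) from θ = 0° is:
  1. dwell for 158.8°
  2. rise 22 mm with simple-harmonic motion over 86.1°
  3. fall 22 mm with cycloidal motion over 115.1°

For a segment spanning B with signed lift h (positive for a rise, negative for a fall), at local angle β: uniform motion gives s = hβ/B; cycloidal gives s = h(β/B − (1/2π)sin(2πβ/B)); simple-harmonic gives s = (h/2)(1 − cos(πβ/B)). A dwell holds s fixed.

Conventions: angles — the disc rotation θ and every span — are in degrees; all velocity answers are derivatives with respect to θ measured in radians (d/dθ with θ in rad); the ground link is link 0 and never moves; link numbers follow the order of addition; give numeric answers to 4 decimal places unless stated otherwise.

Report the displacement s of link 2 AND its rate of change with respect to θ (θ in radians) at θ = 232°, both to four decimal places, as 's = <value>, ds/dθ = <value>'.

seg 1 [0°–158.8°] dwell: s stays 0.0000
seg 2 [158.8°–244.9°] simple-harmonic, h=22: θ=232° here. β=73.2, B=86.1. 22/2·(1 − cos(π·0.8502)) = 20.8038 → s = 20.8038
velocity in seg [158.8°–244.9°] (simple-harmonic), θ in radians: β = 73.2° = 1.2776 rad, B = 86.1° = 1.5027 rad; ds/dθ = (πh/(2B)) sin(πβ/B) = (π·22/(2·1.5027)) sin(π·0.8502) = 10.428984 mm/rad

s = 20.8038, ds/dθ = 10.4290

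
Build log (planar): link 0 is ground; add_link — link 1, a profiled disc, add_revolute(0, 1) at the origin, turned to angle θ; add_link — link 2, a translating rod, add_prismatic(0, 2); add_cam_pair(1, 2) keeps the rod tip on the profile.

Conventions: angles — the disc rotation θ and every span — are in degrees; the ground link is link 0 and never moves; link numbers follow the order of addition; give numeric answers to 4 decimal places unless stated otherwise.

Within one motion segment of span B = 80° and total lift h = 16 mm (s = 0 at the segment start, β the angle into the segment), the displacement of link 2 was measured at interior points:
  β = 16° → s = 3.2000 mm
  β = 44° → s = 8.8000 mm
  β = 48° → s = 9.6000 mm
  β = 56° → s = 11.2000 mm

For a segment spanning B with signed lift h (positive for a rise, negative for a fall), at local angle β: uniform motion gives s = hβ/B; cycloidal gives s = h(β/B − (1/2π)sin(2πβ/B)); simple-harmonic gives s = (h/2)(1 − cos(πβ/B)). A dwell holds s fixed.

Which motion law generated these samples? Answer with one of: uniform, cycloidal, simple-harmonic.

candidates at β/B = r: uniform s = h·r (linear in β); cycloidal s = h·(r − sin(2πr)/(2π)); simple-harmonic s = (h/2)(1 − cos(πr))
β=16°: printed 3.2000 | uniform 3.2000, cycloidal 0.7782, simple-harmonic 1.5279
β=44°: printed 8.8000 | uniform 8.8000, cycloidal 9.5869, simple-harmonic 9.2515
β=48°: printed 9.6000 | uniform 9.6000, cycloidal 11.0968, simple-harmonic 10.4721
β=56°: printed 11.2000 | uniform 11.2000, cycloidal 13.6218, simple-harmonic 12.7023
only one law matches every sample → uniform

uniform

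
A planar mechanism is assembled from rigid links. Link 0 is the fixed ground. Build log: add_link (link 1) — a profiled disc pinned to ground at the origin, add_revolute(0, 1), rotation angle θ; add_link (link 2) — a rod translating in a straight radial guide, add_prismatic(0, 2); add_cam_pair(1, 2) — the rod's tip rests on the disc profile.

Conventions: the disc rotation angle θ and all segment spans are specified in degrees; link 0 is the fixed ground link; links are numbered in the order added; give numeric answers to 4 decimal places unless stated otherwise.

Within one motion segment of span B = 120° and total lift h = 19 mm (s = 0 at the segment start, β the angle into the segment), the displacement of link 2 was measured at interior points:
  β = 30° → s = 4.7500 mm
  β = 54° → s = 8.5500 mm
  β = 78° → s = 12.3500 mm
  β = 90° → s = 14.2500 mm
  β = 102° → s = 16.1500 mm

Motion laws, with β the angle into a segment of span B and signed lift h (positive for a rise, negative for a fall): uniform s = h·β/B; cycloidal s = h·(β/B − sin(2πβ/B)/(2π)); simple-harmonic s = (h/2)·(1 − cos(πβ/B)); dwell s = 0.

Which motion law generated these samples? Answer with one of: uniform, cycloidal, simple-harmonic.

candidates at β/B = r: uniform s = h·r (linear in β); cycloidal s = h·(r − sin(2πr)/(2π)); simple-harmonic s = (h/2)(1 − cos(πr))
β=30°: printed 4.7500 | uniform 4.7500, cycloidal 1.7261, simple-harmonic 2.7825
β=54°: printed 8.5500 | uniform 8.5500, cycloidal 7.6155, simple-harmonic 8.0139
β=78°: printed 12.3500 | uniform 12.3500, cycloidal 14.7964, simple-harmonic 13.8129
β=90°: printed 14.2500 | uniform 14.2500, cycloidal 17.2739, simple-harmonic 16.2175
β=102°: printed 16.1500 | uniform 16.1500, cycloidal 18.5964, simple-harmonic 17.9646
only one law matches every sample → uniform

uniform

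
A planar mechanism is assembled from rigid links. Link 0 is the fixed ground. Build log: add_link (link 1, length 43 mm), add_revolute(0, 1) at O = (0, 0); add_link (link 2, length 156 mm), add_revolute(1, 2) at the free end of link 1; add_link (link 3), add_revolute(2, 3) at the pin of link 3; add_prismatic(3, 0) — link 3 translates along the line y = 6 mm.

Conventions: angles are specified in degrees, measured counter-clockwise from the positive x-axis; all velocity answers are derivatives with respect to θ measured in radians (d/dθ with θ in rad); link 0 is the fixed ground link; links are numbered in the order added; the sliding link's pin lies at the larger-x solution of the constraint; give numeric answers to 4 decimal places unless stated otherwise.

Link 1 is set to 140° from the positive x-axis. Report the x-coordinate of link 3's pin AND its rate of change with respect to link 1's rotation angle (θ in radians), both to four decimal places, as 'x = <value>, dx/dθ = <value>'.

geometry: r = 43 mm, L = 156 mm, e = 6 mm
crank pin P = (r cos θ, r sin θ) = (-32.939911, 27.639867)
h = r sin θ − e = 27.639867 − 6 = 21.639867
x = r cos θ + √(L² − h²) = -32.939911 + 154.491800 = 121.551889
dx/dθ = −r sin θ − h·r cos θ/√(L² − h²) (θ in radians; h = 21.639867) = -23.025931

x = 121.5519, dx/dθ = -23.0259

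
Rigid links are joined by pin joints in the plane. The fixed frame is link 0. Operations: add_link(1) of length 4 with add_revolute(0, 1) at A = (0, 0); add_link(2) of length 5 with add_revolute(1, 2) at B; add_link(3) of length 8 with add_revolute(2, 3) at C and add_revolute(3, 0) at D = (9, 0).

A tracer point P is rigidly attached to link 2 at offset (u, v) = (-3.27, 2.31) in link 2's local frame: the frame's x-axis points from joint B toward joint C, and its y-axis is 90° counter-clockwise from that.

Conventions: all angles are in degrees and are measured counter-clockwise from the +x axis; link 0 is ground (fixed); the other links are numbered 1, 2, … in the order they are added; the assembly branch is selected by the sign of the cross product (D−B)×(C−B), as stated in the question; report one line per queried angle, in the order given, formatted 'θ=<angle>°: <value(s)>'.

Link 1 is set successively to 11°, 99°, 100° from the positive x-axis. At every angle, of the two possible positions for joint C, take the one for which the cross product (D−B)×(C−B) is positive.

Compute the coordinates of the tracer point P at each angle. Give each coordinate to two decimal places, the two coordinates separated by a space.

A=(0,0), D=(9.00,0)
θ=11°: B = A + 4.00·(cos11°, sin11°) = (3.9265, 0.7632)
θ=11°: |BD| = 5.1306
θ=11°: circle(B,5.00) ∩ circle(D,8.00): a=-1.2355, h=4.8450
θ=11°:   candidates: C₊=(3.4256,5.7381) cross=24.857; C₋=(1.9841,-3.8440) cross=-24.857
θ=11°:   branch + wants cross > 0 → take C=(3.4256,5.7381) (cross=24.857)
θ=11°: ex = (C−B)/|BC| = (-0.1002,0.9950); ey = (-0.9950,-0.1002)
θ=11°: P = B + -3.27·ex + 2.31·ey = (1.9558,-2.7218)
θ=99°: B = A + 4.00·(cos99°, sin99°) = (-0.6257, 3.9508)
θ=99°: |BD| = 10.4050
θ=99°: circle(B,5.00) ∩ circle(D,8.00): a=3.3284, h=3.7312
θ=99°:   candidates: C₊=(3.8701,6.1388) cross=38.823; C₋=(1.0366,-0.7648) cross=-38.823
θ=99°:   branch + wants cross > 0 → take C=(3.8701,6.1388) (cross=38.823)
θ=99°: ex = (C−B)/|BC| = (0.8992,0.4376); ey = (-0.4376,0.8992)
θ=99°: P = B + -3.27·ex + 2.31·ey = (-4.5769,4.5969)
θ=100°: B = A + 4.00·(cos100°, sin100°) = (-0.6946, 3.9392)
θ=100°: |BD| = 10.4644
θ=100°: circle(B,5.00) ∩ circle(D,8.00): a=3.3687, h=3.6948
θ=100°:   candidates: C₊=(3.8172,6.0941) cross=38.664; C₋=(1.0354,-0.7519) cross=-38.664
θ=100°:   branch + wants cross > 0 → take C=(3.8172,6.0941) (cross=38.664)
θ=100°: ex = (C−B)/|BC| = (0.9024,0.4310); ey = (-0.4310,0.9024)
θ=100°: P = B + -3.27·ex + 2.31·ey = (-4.6409,4.6144)

θ=11°: 1.96 -2.72
θ=99°: -4.58 4.60
θ=100°: -4.64 4.61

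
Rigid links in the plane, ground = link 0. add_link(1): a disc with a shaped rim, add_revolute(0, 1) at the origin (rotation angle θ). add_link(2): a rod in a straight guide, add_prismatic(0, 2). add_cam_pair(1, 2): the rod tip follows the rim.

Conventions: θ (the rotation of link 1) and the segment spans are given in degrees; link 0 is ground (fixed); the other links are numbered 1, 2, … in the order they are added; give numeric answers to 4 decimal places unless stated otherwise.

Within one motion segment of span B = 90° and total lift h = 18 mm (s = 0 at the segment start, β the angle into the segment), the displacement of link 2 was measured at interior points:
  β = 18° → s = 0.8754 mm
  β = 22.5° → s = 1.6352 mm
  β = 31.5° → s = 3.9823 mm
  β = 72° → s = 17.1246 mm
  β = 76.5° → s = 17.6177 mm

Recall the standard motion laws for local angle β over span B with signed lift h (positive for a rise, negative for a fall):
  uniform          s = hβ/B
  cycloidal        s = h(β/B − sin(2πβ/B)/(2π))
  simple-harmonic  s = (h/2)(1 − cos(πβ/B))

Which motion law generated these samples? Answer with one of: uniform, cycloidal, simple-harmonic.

candidates at β/B = r: uniform s = h·r (linear in β); cycloidal s = h·(r − sin(2πr)/(2π)); simple-harmonic s = (h/2)(1 − cos(πr))
β=18°: printed 0.8754 | uniform 3.6000, cycloidal 0.8754, simple-harmonic 1.7188
β=22.5°: printed 1.6352 | uniform 4.5000, cycloidal 1.6352, simple-harmonic 2.6360
β=31.5°: printed 3.9823 | uniform 6.3000, cycloidal 3.9823, simple-harmonic 4.9141
β=72°: printed 17.1246 | uniform 14.4000, cycloidal 17.1246, simple-harmonic 16.2812
β=76.5°: printed 17.6177 | uniform 15.3000, cycloidal 17.6177, simple-harmonic 17.0191
only one law matches every sample → cycloidal

cycloidal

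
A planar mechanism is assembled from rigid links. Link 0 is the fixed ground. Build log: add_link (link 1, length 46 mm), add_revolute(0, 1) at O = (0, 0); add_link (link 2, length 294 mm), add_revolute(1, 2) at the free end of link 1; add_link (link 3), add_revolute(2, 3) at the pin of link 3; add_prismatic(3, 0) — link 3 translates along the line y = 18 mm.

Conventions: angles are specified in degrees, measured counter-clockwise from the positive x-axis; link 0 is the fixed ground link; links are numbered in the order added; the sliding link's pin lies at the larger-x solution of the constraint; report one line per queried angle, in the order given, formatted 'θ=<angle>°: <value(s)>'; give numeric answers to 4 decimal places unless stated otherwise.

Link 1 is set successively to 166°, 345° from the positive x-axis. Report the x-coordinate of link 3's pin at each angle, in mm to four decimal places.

geometry: r = 46 mm, L = 294 mm, e = 18 mm
θ=166°: crank pin P = (r cos θ, r sin θ) = (-44.633603, 11.128407)
θ=166°: h = r sin θ − e = 11.128407 − 18 = -6.871593
θ=166°: x = r cos θ + √(L² − h²) = -44.633603 + 293.919685 = 249.286082
θ=345°: crank pin P = (r cos θ, r sin θ) = (44.432588, -11.905676)
θ=345°: h = r sin θ − e = -11.905676 − 18 = -29.905676
θ=345°: x = r cos θ + √(L² − h²) = 44.432588 + 292.475043 = 336.907631

θ=166°: 249.2861
θ=345°: 336.9076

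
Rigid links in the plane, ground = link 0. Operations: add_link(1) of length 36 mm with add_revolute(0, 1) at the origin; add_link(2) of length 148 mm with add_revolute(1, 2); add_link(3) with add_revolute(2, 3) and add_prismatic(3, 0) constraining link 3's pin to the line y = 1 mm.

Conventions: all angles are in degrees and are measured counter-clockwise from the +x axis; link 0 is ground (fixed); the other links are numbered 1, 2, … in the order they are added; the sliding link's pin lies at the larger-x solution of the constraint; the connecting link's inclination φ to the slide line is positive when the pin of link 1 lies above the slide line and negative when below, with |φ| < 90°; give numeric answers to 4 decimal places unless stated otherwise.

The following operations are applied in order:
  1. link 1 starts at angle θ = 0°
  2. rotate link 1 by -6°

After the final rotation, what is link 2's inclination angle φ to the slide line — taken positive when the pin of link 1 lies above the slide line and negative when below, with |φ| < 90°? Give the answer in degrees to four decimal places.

geometry: r = 36 mm, L = 148 mm, e = 1 mm; θ starts at 0°
rotate link 1 by -6°: θ ← 0° -6° = -6°
h = r sin θ − e = -3.763025 − 1 = -4.763025
sin φ = h / L = -4.763025 / 148 = -0.03218260
φ = arcsin(-0.03218260) = -1.844246°

-1.8442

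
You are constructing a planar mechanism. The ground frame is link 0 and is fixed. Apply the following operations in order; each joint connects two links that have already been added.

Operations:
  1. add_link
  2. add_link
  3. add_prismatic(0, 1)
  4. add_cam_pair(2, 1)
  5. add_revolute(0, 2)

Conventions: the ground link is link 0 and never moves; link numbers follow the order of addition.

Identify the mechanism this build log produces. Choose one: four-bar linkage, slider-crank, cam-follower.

links: 3 (incl. ground); joints: 1 revolute, 1 prismatic, 1 higher (cam) pair, forming one closed loop
3 links, revolute + prismatic + higher pair in one loop → cam-follower

cam-follower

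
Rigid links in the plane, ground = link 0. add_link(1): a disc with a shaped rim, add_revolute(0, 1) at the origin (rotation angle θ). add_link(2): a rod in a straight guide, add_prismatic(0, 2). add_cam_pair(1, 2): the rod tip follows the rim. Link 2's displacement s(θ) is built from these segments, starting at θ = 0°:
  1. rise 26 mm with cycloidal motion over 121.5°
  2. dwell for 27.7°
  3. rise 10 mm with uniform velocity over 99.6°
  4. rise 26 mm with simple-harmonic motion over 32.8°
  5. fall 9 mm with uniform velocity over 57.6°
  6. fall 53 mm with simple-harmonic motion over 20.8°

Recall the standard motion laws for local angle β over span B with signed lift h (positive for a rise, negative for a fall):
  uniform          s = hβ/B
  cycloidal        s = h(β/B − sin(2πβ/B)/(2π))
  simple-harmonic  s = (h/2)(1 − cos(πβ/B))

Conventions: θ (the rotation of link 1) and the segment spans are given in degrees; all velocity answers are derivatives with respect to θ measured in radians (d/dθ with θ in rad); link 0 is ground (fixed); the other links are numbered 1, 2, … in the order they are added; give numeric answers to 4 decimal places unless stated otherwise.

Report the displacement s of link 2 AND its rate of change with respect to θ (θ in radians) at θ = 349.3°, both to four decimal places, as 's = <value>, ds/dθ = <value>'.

segment 1 (0° to 121.5°, cycloidal, h = 26) is passed completely: s = 0.0000 + (26) = 26.0000
segment 2 (121.5° to 149.2°, dwell): s unchanged at 26.0000
segment 3 (149.2° to 248.8°, uniform, h = 10) is passed completely: s = 26.0000 + (10) = 36.0000
segment 4 (248.8° to 281.6°, simple-harmonic, h = 26) is passed completely: s = 36.0000 + (26) = 62.0000
segment 5 (281.6° to 339.2°, uniform, h = -9) is passed completely: s = 62.0000 + (-9) = 53.0000
θ = 349.3° falls in segment 6 (339.2° to 360°, simple-harmonic, h = -53): β = 349.3 − 339.2 = 10.1°, B = 20.8°; Δs = -53/2·(1 − cos(π·0.4856)) = -25.2997; s = 53.0000 − 25.2997 = 27.7003
velocity in seg [339.2°–360°] (simple-harmonic), θ in radians: β = 10.1° = 0.1763 rad, B = 20.8° = 0.3630 rad; ds/dθ = (πh/(2B)) sin(πβ/B) = (π·(-53)/(2·0.3630)) sin(π·0.4856) = -229.091545 mm/rad

s = 27.7003, ds/dθ = -229.0915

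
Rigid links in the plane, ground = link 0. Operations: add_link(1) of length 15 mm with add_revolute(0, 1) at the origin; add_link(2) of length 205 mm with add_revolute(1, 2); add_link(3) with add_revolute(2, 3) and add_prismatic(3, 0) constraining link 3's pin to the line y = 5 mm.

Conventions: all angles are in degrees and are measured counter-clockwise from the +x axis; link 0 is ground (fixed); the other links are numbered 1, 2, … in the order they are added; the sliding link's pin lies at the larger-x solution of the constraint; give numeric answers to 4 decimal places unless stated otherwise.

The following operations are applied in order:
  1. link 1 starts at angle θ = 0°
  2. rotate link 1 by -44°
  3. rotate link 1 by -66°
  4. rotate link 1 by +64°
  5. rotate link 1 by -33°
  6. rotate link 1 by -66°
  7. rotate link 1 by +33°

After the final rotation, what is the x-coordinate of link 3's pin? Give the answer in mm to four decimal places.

geometry: r = 15 mm, L = 205 mm, e = 5 mm; θ starts at 0°
rotate link 1 by -44°: θ ← 0° -44° = -44°
rotate link 1 by -66°: θ ← -44° -66° = -110°
rotate link 1 by +64°: θ ← -110° +64° = -46°
rotate link 1 by -33°: θ ← -46° -33° = -79°
rotate link 1 by -66°: θ ← -79° -66° = -145°
rotate link 1 by +33°: θ ← -145° +33° = -112°
crank pin P = (r cos θ, r sin θ) = (-5.619099, -13.907758)
h = r sin θ − e = -13.907758 − 5 = -18.907758
x = r cos θ + √(L² − h²) = -5.619099 + 204.126178 = 198.507079

198.5071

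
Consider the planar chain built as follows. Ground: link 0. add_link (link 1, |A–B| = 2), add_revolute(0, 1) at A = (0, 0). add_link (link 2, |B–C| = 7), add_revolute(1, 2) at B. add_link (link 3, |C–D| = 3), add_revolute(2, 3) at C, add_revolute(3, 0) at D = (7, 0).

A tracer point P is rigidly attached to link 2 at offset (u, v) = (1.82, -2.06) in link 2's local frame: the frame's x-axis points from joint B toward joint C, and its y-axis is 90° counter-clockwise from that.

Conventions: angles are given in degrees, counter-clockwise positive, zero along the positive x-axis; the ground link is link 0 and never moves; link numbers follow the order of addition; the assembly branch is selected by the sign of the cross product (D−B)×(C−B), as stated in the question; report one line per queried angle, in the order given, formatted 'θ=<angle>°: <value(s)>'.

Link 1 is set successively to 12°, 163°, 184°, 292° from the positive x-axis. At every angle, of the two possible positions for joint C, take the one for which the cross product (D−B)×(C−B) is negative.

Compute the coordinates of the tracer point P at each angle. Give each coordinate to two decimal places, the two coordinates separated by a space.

A=(0,0), D=(7.00,0)
θ=12°: B = A + 2.00·(cos12°, sin12°) = (1.9563, 0.4158)
θ=12°: |BD| = 5.0608
θ=12°: circle(B,7.00) ∩ circle(D,3.00): a=6.4823, h=2.6418
θ=12°:   candidates: C₊=(8.6338,2.5161) cross=13.370; C₋=(8.1996,-2.7497) cross=-13.370
θ=12°:   branch - wants cross < 0 → take C=(8.1996,-2.7497) (cross=-13.370)
θ=12°: ex = (C−B)/|BC| = (0.8919,-0.4522); ey = (0.4522,0.8919)
θ=12°: P = B + 1.82·ex + -2.06·ey = (2.6480,-2.2445)
θ=163°: B = A + 2.00·(cos163°, sin163°) = (-1.9126, 0.5847)
θ=163°: |BD| = 8.9318
θ=163°: circle(B,7.00) ∩ circle(D,3.00): a=6.7051, h=2.0104
θ=163°:   candidates: C₊=(4.9097,2.1519) cross=17.957; C₋=(4.6465,-1.8603) cross=-17.957
θ=163°:   branch - wants cross < 0 → take C=(4.6465,-1.8603) (cross=-17.957)
θ=163°: ex = (C−B)/|BC| = (0.9370,-0.3493); ey = (0.3493,0.9370)
θ=163°: P = B + 1.82·ex + -2.06·ey = (-0.9268,-1.9812)
θ=184°: B = A + 2.00·(cos184°, sin184°) = (-1.9951, -0.1395)
θ=184°: |BD| = 8.9962
θ=184°: circle(B,7.00) ∩ circle(D,3.00): a=6.7213, h=1.9557
θ=184°:   candidates: C₊=(4.6950,1.9201) cross=17.594; C₋=(4.7557,-1.9907) cross=-17.594
θ=184°:   branch - wants cross < 0 → take C=(4.7557,-1.9907) (cross=-17.594)
θ=184°: ex = (C−B)/|BC| = (0.9644,-0.2645); ey = (0.2645,0.9644)
θ=184°: P = B + 1.82·ex + -2.06·ey = (-0.7847,-2.6075)
θ=292°: B = A + 2.00·(cos292°, sin292°) = (0.7492, -1.8544)
θ=292°: |BD| = 6.5200
θ=292°: circle(B,7.00) ∩ circle(D,3.00): a=6.3275, h=2.9938
θ=292°:   candidates: C₊=(5.9639,2.8154) cross=19.520; C₋=(7.6669,-2.9249) cross=-19.520
θ=292°:   branch - wants cross < 0 → take C=(7.6669,-2.9249) (cross=-19.520)
θ=292°: ex = (C−B)/|BC| = (0.9882,-0.1529); ey = (0.1529,0.9882)
θ=292°: P = B + 1.82·ex + -2.06·ey = (2.2327,-4.1685)

θ=12°: 2.65 -2.24
θ=163°: -0.93 -1.98
θ=184°: -0.78 -2.61
θ=292°: 2.23 -4.17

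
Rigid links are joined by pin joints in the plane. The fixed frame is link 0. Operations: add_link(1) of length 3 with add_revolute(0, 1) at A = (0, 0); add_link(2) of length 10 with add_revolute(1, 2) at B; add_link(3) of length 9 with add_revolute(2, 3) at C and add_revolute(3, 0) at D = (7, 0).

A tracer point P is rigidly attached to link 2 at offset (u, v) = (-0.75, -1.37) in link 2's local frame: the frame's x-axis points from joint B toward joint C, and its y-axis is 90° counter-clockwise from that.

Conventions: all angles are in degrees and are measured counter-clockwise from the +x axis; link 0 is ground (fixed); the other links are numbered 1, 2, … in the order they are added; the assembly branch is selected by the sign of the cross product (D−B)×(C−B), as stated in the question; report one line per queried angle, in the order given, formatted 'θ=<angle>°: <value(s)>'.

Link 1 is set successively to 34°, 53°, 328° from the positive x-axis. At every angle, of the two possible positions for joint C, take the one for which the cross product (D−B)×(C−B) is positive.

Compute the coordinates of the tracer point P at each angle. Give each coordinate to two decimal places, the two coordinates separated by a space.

A=(0,0), D=(7.00,0)
θ=34°: B = A + 3.00·(cos34°, sin34°) = (2.4871, 1.6776)
θ=34°: |BD| = 4.8146
θ=34°: circle(B,10.00) ∩ circle(D,9.00): a=4.3805, h=8.9895
θ=34°:   candidates: C₊=(9.7253,8.5774) cross=43.281; C₋=(3.4608,-8.2749) cross=-43.281
θ=34°:   branch + wants cross > 0 → take C=(9.7253,8.5774) (cross=43.281)
θ=34°: ex = (C−B)/|BC| = (0.7238,0.6900); ey = (-0.6900,0.7238)
θ=34°: P = B + -0.75·ex + -1.37·ey = (2.8895,0.1685)
θ=53°: B = A + 3.00·(cos53°, sin53°) = (1.8054, 2.3959)
θ=53°: |BD| = 5.7205
θ=53°: circle(B,10.00) ∩ circle(D,9.00): a=4.5209, h=8.9197
θ=53°:   candidates: C₊=(9.6466,8.6021) cross=51.025; C₋=(2.1749,-7.5973) cross=-51.025
θ=53°:   branch + wants cross > 0 → take C=(9.6466,8.6021) (cross=51.025)
θ=53°: ex = (C−B)/|BC| = (0.7841,0.6206); ey = (-0.6206,0.7841)
θ=53°: P = B + -0.75·ex + -1.37·ey = (2.0676,0.8562)
θ=328°: B = A + 3.00·(cos328°, sin328°) = (2.5441, -1.5898)
θ=328°: |BD| = 4.7310
θ=328°: circle(B,10.00) ∩ circle(D,9.00): a=4.3735, h=8.9929
θ=328°:   candidates: C₊=(3.6414,8.3499) cross=42.545; C₋=(9.6853,-8.5901) cross=-42.545
θ=328°:   branch + wants cross > 0 → take C=(3.6414,8.3499) (cross=42.545)
θ=328°: ex = (C−B)/|BC| = (0.1097,0.9940); ey = (-0.9940,0.1097)
θ=328°: P = B + -0.75·ex + -1.37·ey = (3.8236,-2.4856)

θ=34°: 2.89 0.17
θ=53°: 2.07 0.86
θ=328°: 3.82 -2.49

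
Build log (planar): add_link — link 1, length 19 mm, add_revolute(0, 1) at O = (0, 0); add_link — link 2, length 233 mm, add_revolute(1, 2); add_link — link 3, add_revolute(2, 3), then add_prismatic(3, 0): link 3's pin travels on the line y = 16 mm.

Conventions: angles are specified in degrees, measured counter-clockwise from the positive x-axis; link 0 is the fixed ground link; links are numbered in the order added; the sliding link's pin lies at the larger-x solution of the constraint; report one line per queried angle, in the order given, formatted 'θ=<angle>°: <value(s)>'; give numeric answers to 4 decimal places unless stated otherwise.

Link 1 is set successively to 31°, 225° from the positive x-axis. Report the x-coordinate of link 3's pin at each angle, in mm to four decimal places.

geometry: r = 19 mm, L = 233 mm, e = 16 mm
θ=31°: crank pin P = (r cos θ, r sin θ) = (16.286179, 9.785723)
θ=31°: h = r sin θ − e = 9.785723 − 16 = -6.214277
θ=31°: x = r cos θ + √(L² − h²) = 16.286179 + 232.917116 = 249.203294
θ=225°: crank pin P = (r cos θ, r sin θ) = (-13.435029, -13.435029)
θ=225°: h = r sin θ − e = -13.435029 − 16 = -29.435029
θ=225°: x = r cos θ + √(L² − h²) = -13.435029 + 231.133250 = 217.698221

θ=31°: 249.2033
θ=225°: 217.6982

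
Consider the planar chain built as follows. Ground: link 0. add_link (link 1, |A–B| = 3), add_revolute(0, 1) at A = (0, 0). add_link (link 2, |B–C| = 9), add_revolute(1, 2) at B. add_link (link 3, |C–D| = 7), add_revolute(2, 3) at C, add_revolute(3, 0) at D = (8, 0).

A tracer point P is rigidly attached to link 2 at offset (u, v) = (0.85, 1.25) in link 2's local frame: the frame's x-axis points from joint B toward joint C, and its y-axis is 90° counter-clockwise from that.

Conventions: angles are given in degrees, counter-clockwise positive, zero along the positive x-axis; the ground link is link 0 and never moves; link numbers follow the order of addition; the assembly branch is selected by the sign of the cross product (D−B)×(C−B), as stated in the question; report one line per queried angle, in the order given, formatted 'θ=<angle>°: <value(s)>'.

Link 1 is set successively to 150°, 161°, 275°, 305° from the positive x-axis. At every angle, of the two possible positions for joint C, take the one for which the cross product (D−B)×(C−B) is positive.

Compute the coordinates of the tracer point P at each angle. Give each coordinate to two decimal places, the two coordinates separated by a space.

A=(0,0), D=(8.00,0)
θ=150°: B = A + 3.00·(cos150°, sin150°) = (-2.5981, 1.5000)
θ=150°: |BD| = 10.7037
θ=150°: circle(B,9.00) ∩ circle(D,7.00): a=6.8467, h=5.8415
θ=150°:   candidates: C₊=(4.9996,6.3244) cross=62.526; C₋=(3.3624,-5.2433) cross=-62.526
θ=150°:   branch + wants cross > 0 → take C=(4.9996,6.3244) (cross=62.526)
θ=150°: ex = (C−B)/|BC| = (0.8442,0.5360); ey = (-0.5360,0.8442)
θ=150°: P = B + 0.85·ex + 1.25·ey = (-2.5506,3.0109)
θ=161°: B = A + 3.00·(cos161°, sin161°) = (-2.8366, 0.9767)
θ=161°: |BD| = 10.8805
θ=161°: circle(B,9.00) ∩ circle(D,7.00): a=6.9108, h=5.7655
θ=161°:   candidates: C₊=(4.5639,6.0986) cross=62.732; C₋=(3.5288,-5.3859) cross=-62.732
θ=161°:   branch + wants cross > 0 → take C=(4.5639,6.0986) (cross=62.732)
θ=161°: ex = (C−B)/|BC| = (0.8223,0.5691); ey = (-0.5691,0.8223)
θ=161°: P = B + 0.85·ex + 1.25·ey = (-2.8490,2.4883)
θ=275°: B = A + 3.00·(cos275°, sin275°) = (0.2615, -2.9886)
θ=275°: |BD| = 8.2956
θ=275°: circle(B,9.00) ∩ circle(D,7.00): a=6.0765, h=6.6390
θ=275°:   candidates: C₊=(3.5382,5.3937) cross=55.074; C₋=(8.3217,-6.9926) cross=-55.074
θ=275°:   branch + wants cross > 0 → take C=(3.5382,5.3937) (cross=55.074)
θ=275°: ex = (C−B)/|BC| = (0.3641,0.9314); ey = (-0.9314,0.3641)
θ=275°: P = B + 0.85·ex + 1.25·ey = (-0.5933,-1.7418)
θ=305°: B = A + 3.00·(cos305°, sin305°) = (1.7207, -2.4575)
θ=305°: |BD| = 6.7430
θ=305°: circle(B,9.00) ∩ circle(D,7.00): a=5.7443, h=6.9284
θ=305°:   candidates: C₊=(4.5450,6.0879) cross=46.718; C₋=(9.5950,-6.8159) cross=-46.718
θ=305°:   branch + wants cross > 0 → take C=(4.5450,6.0879) (cross=46.718)
θ=305°: ex = (C−B)/|BC| = (0.3138,0.9495); ey = (-0.9495,0.3138)
θ=305°: P = B + 0.85·ex + 1.25·ey = (0.8006,-1.2581)

θ=150°: -2.55 3.01
θ=161°: -2.85 2.49
θ=275°: -0.59 -1.74
θ=305°: 0.80 -1.26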